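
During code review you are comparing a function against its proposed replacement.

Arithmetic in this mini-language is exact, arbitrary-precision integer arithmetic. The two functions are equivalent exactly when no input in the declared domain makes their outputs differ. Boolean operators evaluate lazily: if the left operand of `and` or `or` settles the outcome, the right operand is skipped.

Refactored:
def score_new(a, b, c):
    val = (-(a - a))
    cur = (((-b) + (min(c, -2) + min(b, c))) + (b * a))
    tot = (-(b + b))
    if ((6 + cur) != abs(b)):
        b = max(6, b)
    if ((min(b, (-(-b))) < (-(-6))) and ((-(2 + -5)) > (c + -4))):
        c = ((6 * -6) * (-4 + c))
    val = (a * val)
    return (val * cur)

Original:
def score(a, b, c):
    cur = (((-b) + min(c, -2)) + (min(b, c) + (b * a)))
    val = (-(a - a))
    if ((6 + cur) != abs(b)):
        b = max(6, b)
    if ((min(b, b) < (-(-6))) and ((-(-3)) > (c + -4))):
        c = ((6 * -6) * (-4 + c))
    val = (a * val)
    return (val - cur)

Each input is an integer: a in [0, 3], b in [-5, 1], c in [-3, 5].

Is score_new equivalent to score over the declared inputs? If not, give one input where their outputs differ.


Run the pair on a=0, b=-5, c=-3.
score: cur := -3 | val := 0 | ((6 + cur) != abs(b)): true | b := 6 | ((min(b, b) < (-(-6))) and ((-(-3)) > (c + -4))): false | val := 0 | result 3
score_new: val := 0 | cur := -3 | tot := 10 | ((6 + cur) != abs(b)): true | b := 6 | ((min(b, (-(-b))) < (-(-6))) and ((-(2 + -5)) > (c + -4))): false | val := 0 | result 0
3 and 0 differ, so these are not the same function on this domain.
verdict: not equivalent; witness: a=0, b=-5, c=-3


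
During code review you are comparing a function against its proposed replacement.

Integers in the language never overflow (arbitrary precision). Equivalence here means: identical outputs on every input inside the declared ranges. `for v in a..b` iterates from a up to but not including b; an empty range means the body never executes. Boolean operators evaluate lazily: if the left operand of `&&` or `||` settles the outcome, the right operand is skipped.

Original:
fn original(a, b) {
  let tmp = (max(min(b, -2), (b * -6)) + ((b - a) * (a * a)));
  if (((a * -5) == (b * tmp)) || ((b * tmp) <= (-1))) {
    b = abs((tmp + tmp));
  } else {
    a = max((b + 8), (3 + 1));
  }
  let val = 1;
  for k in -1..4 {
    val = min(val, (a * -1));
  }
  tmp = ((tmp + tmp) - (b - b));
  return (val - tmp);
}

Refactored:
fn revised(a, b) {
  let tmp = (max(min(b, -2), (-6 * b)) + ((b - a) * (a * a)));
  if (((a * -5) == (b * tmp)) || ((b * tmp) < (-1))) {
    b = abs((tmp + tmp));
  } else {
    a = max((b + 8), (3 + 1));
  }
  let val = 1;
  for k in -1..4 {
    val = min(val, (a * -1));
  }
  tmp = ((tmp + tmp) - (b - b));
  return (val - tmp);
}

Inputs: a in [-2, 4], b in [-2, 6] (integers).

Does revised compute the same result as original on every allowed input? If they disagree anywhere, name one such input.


Equivalent. Although `((b * tmp) <= (-1))` became `((b * tmp) < (-1))`, no input in the stated domain can expose it.
An exhaustive pass over the 63 declared inputs shows identical outputs.
As a probe, take a=-1, b=2: original runs tmp=1, then (((a * -5) == (b * tmp)) || ((b * tmp) <= (-1))) is false, then a=10, then val=1, then (k=-1), then val=-10, then (k=0), then val=-10, then (k=1), then val=-10, then (k=2), then val=-10, then (k=3), then val=-10, then tmp=2, then returns -12; revised runs tmp=1, then (((a * -5) == (b * tmp)) || ((b * tmp) < (-1))) is false, then a=10, then val=1, then (k=-1), then val=-10, then (k=0), then val=-10, then (k=1), then val=-10, then (k=2), then val=-10, then (k=3), then val=-10, then tmp=2, then returns -12; both end at -12.
verdict: equivalent


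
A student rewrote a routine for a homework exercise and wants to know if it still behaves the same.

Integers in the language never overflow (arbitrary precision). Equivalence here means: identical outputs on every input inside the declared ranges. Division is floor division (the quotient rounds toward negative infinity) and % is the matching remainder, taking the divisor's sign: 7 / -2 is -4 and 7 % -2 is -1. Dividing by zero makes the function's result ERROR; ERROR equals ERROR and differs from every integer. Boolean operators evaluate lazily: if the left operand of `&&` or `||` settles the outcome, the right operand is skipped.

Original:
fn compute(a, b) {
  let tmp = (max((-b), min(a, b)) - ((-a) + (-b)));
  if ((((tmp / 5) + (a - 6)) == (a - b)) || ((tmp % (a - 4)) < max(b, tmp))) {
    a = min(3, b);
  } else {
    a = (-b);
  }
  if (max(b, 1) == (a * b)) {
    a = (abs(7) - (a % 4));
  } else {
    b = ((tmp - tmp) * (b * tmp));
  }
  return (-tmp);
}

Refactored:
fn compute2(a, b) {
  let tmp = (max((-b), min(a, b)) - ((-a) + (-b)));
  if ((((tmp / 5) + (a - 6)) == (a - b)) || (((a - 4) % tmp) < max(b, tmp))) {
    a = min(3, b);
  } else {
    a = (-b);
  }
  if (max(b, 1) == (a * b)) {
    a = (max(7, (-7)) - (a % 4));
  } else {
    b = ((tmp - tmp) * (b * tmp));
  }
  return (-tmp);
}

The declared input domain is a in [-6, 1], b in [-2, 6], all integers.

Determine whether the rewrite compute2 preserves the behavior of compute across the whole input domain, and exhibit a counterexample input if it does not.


The rewrite breaks on a=-2, b=4, where the results are 0 and ERROR.
compute: tmp := 0 | ((((tmp / 5) + (a - 6)) == (a - b)) || ((tmp % (a - 4)) < max(b, tmp))): true | a := 3 | (max(b, 1) == (a * b)): false | b := 0 | result 0
compute2: tmp := 0 | divide-by-zero, output ERROR
verdict: not equivalent; witness: a=-2, b=4


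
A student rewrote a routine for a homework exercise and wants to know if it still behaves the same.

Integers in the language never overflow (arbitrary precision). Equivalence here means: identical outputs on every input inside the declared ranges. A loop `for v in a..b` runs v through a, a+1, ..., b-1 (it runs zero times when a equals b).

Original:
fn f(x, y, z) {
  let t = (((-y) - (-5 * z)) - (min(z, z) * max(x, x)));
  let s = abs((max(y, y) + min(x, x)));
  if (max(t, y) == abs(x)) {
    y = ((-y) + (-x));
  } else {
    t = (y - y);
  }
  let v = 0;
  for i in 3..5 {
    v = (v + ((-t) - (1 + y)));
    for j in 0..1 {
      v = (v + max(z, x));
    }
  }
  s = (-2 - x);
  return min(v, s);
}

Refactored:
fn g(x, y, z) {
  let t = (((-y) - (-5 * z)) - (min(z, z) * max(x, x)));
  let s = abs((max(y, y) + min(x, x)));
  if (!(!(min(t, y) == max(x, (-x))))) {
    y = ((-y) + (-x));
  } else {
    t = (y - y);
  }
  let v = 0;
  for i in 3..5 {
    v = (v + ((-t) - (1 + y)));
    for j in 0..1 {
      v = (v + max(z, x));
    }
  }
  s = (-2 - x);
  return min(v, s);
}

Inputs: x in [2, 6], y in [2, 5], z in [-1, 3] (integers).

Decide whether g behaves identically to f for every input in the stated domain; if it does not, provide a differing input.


Not equivalent: x=2, y=4, z=2 separates them (-6 vs -4).
f: t := 2 | s := 6 | (max(t, y) == abs(x)): false | t := 0 | v := 0 | iter i=3: | v := -5 | iter j=0: | v := -3 | iter i=4: | v := -8 | iter j=0: | v := -6 | s := -4 | result -6
g: t := 2 | s := 6 | (!(!(min(t, y) == max(x, (-x))))): true | y := -6 | v := 0 | iter i=3: | v := 3 | iter j=0: | v := 5 | iter i=4: | v := 8 | iter j=0: | v := 10 | s := -4 | result -4
verdict: not equivalent; witness: x=2, y=4, z=2


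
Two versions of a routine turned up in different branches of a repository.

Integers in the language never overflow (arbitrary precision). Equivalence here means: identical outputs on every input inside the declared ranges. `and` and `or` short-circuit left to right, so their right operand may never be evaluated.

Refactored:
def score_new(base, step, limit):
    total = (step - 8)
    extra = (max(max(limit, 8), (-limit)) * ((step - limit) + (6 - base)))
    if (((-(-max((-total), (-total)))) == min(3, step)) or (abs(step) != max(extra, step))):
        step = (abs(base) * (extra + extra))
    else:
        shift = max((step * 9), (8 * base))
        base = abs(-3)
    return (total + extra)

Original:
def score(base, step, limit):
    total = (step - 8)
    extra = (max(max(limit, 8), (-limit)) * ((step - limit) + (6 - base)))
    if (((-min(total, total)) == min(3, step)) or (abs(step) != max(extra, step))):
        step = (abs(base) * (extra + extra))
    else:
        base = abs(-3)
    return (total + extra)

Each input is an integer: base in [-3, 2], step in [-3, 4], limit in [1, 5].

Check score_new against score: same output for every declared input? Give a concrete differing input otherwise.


Differences: arithmetic usage differs; also constant usage differs; also min/max/abs usage differs; also local variable names differ; also statement counts differ — yet all 240 inputs agree.
verdict: equivalent


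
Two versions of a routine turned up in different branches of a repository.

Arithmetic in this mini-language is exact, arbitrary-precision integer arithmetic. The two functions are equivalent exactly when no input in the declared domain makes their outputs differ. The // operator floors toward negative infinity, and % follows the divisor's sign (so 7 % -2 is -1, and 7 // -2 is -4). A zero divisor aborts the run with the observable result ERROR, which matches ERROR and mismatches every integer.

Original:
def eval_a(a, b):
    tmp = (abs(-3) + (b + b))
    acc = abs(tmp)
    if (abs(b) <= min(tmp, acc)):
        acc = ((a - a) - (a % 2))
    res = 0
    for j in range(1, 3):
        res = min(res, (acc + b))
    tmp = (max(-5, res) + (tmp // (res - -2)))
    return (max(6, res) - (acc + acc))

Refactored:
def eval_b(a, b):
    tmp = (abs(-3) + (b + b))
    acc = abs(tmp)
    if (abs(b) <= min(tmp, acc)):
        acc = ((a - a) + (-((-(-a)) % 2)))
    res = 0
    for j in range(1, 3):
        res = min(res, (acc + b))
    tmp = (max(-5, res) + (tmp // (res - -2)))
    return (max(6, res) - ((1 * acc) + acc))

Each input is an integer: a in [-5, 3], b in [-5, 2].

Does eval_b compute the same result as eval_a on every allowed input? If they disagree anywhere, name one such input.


Equivalent — the differences include arithmetic usage differs, and constant usage differs, yet no declared input distinguishes the two.
One worked example (a=2, b=-2) — eval_a: tmp becomes -1; next acc becomes 1; next (abs(b) <= min(tmp, acc)) evaluates to false; next res becomes 0; next at j=1:; next res becomes -1; next at j=2:; next res becomes -1; next tmp becomes -2; next final value 4; eval_b: tmp becomes -1; next acc becomes 1; next (abs(b) <= min(tmp, acc)) evaluates to false; next res becomes 0; next at j=1:; next res becomes -1; next at j=2:; next res becomes -1; next tmp becomes -2; next final value 4; agreement on 4.
Across all 72 domain points the two functions coincide.
verdict: equivalent


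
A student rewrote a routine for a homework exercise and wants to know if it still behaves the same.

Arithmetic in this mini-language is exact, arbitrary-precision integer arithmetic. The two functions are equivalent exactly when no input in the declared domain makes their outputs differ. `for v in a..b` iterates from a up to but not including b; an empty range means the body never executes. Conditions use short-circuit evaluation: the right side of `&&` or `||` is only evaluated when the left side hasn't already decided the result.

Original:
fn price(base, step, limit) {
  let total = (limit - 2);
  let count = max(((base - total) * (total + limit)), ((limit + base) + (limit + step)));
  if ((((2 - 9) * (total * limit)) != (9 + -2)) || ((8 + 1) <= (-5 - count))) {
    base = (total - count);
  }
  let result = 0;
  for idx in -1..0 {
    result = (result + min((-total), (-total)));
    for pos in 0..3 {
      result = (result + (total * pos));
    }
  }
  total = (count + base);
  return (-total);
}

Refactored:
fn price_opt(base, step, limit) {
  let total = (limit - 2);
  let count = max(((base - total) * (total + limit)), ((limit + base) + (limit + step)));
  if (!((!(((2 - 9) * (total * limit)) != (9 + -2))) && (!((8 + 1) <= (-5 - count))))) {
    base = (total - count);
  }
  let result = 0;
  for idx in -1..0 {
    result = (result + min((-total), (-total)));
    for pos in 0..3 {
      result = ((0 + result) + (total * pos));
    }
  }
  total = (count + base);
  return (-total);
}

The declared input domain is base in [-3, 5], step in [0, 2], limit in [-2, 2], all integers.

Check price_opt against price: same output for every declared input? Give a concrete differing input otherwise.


The two are interchangeable: constant usage differs; arithmetic usage differs; boolean connective usage differs, and every declared input agrees.
As a probe, take base=-1, step=1, limit=0: price runs total = -2; count = 0; ((((2 - 9) * (total * limit)) != (9 + -2)) || ((8 + 1) <= (-5 - count))) -> true; base = -2; result = 0; [idx=-1]; result = 2; [pos=0]; result = 2; [pos=1]; result = 0; [pos=2]; result = -4; total = -2; return 2; price_opt runs total = -2; count = 0; (!((!(((2 - 9) * (total * limit)) != (9 + -2))) && (!((8 + 1) <= (-5 - count))))) -> true; base = -2; result = 0; [idx=-1]; result = 2; [pos=0]; result = 2; [pos=1]; result = 0; [pos=2]; result = -4; total = -2; return 2; both end at 2.
Sweeping the whole domain (135 inputs) finds no disagreement.
verdict: equivalent


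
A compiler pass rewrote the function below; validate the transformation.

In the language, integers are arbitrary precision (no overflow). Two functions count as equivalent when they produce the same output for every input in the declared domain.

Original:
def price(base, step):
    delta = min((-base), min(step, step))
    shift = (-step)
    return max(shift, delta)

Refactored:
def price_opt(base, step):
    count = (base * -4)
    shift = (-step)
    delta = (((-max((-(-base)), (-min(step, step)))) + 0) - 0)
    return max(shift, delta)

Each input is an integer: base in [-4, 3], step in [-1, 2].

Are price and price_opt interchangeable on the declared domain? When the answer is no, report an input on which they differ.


Changes here: local variable names differ; constant usage differs; min/max/abs usage differs; statement counts differ; arithmetic usage differs; the full 32-point sweep finds no disagreement.
verdict: equivalent


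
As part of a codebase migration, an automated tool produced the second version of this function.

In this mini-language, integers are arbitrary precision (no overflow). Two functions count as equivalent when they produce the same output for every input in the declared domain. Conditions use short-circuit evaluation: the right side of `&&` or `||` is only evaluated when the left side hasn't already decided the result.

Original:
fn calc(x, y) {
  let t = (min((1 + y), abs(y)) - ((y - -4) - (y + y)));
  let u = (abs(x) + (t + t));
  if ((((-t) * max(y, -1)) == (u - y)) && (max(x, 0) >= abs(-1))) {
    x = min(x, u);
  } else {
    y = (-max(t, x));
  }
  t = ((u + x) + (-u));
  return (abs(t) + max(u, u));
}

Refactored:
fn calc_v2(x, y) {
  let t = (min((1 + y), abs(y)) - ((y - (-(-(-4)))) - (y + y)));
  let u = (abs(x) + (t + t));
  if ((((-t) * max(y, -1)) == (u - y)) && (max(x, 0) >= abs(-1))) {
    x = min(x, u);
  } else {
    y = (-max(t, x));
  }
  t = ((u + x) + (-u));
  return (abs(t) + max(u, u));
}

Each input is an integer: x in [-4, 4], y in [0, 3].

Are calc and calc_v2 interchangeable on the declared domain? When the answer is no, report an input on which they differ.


This is a faithful refactor — same computation, different form, but the computed results match everywhere.
As a probe, take x=-3, y=2: calc runs t becomes 0; next u becomes 3; next ((((-t) * max(y, -1)) == (u - y)) && (max(x, 0) >= abs(-1))) evaluates to false; next y becomes 0; next t becomes -3; next final value 6; calc_v2 runs t becomes 0; next u becomes 3; next ((((-t) * max(y, -1)) == (u - y)) && (max(x, 0) >= abs(-1))) evaluates to false; next y becomes 0; next t becomes -3; next final value 6; both end at 6.
An exhaustive pass over the 36 declared inputs shows identical outputs.
verdict: equivalent


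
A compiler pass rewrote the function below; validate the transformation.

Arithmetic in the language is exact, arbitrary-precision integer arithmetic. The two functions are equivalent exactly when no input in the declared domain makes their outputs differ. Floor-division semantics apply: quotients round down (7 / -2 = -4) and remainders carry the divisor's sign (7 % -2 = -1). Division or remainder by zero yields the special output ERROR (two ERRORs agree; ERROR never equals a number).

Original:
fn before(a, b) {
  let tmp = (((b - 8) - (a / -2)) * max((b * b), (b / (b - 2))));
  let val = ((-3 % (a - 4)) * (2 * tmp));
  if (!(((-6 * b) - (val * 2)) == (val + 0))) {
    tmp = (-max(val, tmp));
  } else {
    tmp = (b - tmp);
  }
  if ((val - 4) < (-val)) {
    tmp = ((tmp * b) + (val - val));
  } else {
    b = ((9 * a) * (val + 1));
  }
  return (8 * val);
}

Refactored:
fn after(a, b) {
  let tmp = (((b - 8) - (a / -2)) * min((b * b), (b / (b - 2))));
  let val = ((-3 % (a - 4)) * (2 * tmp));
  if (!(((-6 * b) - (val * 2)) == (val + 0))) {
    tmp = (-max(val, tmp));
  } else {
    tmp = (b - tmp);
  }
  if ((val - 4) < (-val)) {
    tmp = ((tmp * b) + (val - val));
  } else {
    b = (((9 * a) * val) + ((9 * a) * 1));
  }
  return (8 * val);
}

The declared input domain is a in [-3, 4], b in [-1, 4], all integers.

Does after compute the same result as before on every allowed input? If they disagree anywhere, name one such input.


Take a=-3, b=-1.
before: tmp := -10 | val := 60 | (!(((-6 * b) - (val * 2)) == (val + 0))): true | tmp := -60 | ((val - 4) < (-val)): false | b := -1647 | result 480
after: tmp := 0 | val := 0 | (!(((-6 * b) - (val * 2)) == (val + 0))): true | tmp := 0 | ((val - 4) < (-val)): true | tmp := 0 | result 0
480 and 0 differ, so these are not the same function on this domain.
verdict: not equivalent; witness: a=-3, b=-1


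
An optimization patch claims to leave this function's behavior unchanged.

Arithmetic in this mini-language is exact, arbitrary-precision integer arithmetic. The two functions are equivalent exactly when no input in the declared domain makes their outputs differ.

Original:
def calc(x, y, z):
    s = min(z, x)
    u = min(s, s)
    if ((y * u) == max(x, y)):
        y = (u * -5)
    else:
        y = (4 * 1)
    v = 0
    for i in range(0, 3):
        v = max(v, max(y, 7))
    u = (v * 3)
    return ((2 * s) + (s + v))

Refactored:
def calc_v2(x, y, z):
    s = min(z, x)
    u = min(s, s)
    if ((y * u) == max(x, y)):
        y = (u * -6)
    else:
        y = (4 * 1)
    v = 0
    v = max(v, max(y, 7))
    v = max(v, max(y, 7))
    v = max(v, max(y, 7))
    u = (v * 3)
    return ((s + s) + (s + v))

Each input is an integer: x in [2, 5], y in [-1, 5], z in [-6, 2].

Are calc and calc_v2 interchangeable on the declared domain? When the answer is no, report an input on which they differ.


The rewrite breaks on x=2, y=-1, z=-2, where the results are 4 and 6.
calc: s=-2, then u=-2, then ((y * u) == max(x, y)) is true, then y=10, then v=0, then (i=0), then v=10, then (i=1), then v=10, then (i=2), then v=10, then u=30, then returns 4
calc_v2: s=-2, then u=-2, then ((y * u) == max(x, y)) is true, then y=12, then v=0, then v=12, then v=12, then v=12, then u=36, then returns 6
verdict: not equivalent; witness: x=2, y=-1, z=-2


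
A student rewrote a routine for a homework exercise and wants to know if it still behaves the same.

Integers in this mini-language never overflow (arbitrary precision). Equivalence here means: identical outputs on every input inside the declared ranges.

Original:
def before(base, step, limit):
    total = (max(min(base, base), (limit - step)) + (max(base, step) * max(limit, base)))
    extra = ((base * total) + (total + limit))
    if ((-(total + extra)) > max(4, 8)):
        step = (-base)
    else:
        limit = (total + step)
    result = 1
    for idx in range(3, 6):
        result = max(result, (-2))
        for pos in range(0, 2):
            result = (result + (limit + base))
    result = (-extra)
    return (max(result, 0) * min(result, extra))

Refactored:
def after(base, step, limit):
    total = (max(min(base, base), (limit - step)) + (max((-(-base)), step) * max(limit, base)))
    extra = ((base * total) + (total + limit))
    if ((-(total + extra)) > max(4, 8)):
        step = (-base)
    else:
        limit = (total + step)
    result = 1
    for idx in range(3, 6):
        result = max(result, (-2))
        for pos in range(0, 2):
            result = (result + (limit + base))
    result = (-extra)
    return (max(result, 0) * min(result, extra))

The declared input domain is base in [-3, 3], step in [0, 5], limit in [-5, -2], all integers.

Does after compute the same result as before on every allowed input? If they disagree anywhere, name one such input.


The two are interchangeable: same computation, different form, and every declared input agrees.
One worked example (base=-3, step=0, limit=-2) — before: total=-2, then extra=2, then ((-(total + extra)) > max(4, 8)) is false, then limit=-2, then result=1, then (idx=3), then result=1, then (pos=0), then result=-4, then (pos=1), then result=-9, then (idx=4), then result=-2, then (pos=0), then result=-7, then (pos=1), then result=-12, then (idx=5), then result=-2, then (pos=0), then result=-7, then (pos=1), then result=-12, then result=-2, then returns 0; after: total=-2, then extra=2, then ((-(total + extra)) > max(4, 8)) is false, then limit=-2, then result=1, then (idx=3), then result=1, then (pos=0), then result=-4, then (pos=1), then result=-9, then (idx=4), then result=-2, then (pos=0), then result=-7, then (pos=1), then result=-12, then (idx=5), then result=-2, then (pos=0), then result=-7, then (pos=1), then result=-12, then result=-2, then returns 0; agreement on 0.
An exhaustive pass over the 168 declared inputs shows identical outputs.
verdict: equivalent


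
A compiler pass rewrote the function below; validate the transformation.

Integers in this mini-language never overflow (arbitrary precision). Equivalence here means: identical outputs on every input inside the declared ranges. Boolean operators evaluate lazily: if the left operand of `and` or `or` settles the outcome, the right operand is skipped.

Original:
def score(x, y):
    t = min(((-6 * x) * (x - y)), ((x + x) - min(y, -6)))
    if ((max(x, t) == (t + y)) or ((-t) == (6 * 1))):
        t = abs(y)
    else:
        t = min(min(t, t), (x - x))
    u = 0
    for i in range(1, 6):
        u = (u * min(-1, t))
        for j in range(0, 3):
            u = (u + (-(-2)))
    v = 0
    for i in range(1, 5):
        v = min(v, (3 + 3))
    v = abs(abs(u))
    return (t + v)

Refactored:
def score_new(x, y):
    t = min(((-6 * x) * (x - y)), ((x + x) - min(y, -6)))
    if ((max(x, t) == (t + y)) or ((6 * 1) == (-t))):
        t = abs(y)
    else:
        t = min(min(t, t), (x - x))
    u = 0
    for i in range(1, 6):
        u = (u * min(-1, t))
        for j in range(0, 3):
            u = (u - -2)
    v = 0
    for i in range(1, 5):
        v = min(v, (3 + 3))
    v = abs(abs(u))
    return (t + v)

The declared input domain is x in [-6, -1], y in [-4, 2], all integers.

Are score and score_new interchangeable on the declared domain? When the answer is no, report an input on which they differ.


Reading the diff, among the changes: arithmetic usage differs.
As a probe, take x=-3, y=1: score runs t becomes -72; next ((max(x, t) == (t + y)) or ((-t) == (6 * 1))) evaluates to false; next t becomes -72; next u becomes 0; next at i=1:; next u becomes 0; next at j=0:; next u becomes 2; next at j=1:; next u becomes 4; next at j=2:; next u becomes 6; next at i=2:; next u becomes -432; next at j=0:; next u becomes -430; next at j=1:; next u becomes -428; next at j=2:; next u becomes -426; next at i=3:; next u becomes 30672; next at j=0:; next u becomes 30674; next at j=1:; next u becomes 30676; next at j=2:; next u becomes 30678; next at i=4:; next u becomes -2208816; next at j=0:; next u becomes -2208814; next at j=1:; next u becomes -2208812; next at j=2:; next u becomes -2208810; next at i=5:; next u becomes 159034320; next at j=0:; next u becomes 159034322; next at j=1:; next u becomes 159034324; next at j=2:; next u becomes 159034326; next v becomes 0; next at i=1:; next v becomes 0; next at i=2:; next v becomes 0; next at i=3:; next v becomes 0; next at i=4:; next v becomes 0; next v becomes 159034326; next final value 159034254; score_new runs t becomes -72; next ((max(x, t) == (t + y)) or ((6 * 1) == (-t))) evaluates to false; next t becomes -72; next u becomes 0; next at i=1:; next u becomes 0; next at j=0:; next u becomes 2; next at j=1:; next u becomes 4; next at j=2:; next u becomes 6; next at i=2:; next u becomes -432; next at j=0:; next u becomes -430; next at j=1:; next u becomes -428; next at j=2:; next u becomes -426; next at i=3:; next u becomes 30672; next at j=0:; next u becomes 30674; next at j=1:; next u becomes 30676; next at j=2:; next u becomes 30678; next at i=4:; next u becomes -2208816; next at j=0:; next u becomes -2208814; next at j=1:; next u becomes -2208812; next at j=2:; next u becomes -2208810; next at i=5:; next u becomes 159034320; next at j=0:; next u becomes 159034322; next at j=1:; next u becomes 159034324; next at j=2:; next u becomes 159034326; next v becomes 0; next at i=1:; next v becomes 0; next at i=2:; next v becomes 0; next at i=3:; next v becomes 0; next at i=4:; next v becomes 0; next v becomes 159034326; next final value 159034254; both end at 159034254.
Sweeping the whole domain (42 inputs) finds no disagreement.
verdict: equivalent


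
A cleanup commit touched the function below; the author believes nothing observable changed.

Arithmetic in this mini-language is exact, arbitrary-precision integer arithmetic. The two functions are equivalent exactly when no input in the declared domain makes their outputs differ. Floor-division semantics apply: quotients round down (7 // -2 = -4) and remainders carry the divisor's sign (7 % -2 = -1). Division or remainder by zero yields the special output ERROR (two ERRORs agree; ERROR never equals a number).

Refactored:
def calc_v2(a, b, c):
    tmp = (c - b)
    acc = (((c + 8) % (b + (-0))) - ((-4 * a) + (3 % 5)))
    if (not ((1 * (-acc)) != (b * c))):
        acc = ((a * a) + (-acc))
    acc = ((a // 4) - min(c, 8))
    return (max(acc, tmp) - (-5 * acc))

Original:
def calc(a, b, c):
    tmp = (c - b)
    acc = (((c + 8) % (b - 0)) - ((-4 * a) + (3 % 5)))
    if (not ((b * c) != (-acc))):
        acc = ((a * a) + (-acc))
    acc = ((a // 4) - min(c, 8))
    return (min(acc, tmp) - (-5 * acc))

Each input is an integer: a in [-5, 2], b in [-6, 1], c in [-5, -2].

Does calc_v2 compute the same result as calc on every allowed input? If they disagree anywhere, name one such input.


Take a=-5, b=-6, c=-5.
calc: tmp becomes 1; next acc becomes -26; next (not ((b * c) != (-acc))) evaluates to false; next acc becomes 3; next final value 16
calc_v2: tmp becomes 1; next acc becomes -26; next (not ((1 * (-acc)) != (b * c))) evaluates to false; next acc becomes 3; next final value 18
16 against 18: the behavior changed.
verdict: not equivalent; witness: a=-5, b=-6, c=-5


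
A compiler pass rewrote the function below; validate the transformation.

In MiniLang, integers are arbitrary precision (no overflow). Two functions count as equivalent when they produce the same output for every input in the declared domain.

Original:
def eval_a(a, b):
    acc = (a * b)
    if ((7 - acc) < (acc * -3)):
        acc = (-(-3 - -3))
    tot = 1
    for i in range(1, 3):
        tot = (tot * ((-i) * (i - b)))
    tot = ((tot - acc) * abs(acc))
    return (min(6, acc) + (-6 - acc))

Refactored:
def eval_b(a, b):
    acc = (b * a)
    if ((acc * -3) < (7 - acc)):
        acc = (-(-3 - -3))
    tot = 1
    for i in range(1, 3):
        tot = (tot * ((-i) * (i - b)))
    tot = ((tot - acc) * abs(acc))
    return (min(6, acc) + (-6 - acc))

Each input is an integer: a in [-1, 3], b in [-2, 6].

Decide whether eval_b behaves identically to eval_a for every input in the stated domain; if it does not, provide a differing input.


Evaluate both at a=2, b=4.
eval_a: acc := 8 | ((7 - acc) < (acc * -3)): false | tot := 1 | iter i=1: | tot := 3 | iter i=2: | tot := 12 | tot := 32 | result -8
eval_b: acc := 8 | ((acc * -3) < (7 - acc)): true | acc := 0 | tot := 1 | iter i=1: | tot := 3 | iter i=2: | tot := 12 | tot := 0 | result -6
-8 != -6, so the rewrite changes behavior.
verdict: not equivalent; witness: a=2, b=4


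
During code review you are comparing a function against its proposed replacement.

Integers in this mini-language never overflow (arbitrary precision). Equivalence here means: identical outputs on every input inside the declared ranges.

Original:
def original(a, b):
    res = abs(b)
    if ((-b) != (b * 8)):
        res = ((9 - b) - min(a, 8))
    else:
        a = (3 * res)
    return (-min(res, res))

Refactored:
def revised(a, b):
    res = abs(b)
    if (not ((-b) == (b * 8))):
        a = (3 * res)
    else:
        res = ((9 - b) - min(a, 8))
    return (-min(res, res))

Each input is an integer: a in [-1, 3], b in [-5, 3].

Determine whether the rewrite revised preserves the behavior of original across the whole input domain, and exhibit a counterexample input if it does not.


On input a=-1, b=-5, original returns -15 while revised returns -5.
verdict: not equivalent; witness: a=-1, b=-5


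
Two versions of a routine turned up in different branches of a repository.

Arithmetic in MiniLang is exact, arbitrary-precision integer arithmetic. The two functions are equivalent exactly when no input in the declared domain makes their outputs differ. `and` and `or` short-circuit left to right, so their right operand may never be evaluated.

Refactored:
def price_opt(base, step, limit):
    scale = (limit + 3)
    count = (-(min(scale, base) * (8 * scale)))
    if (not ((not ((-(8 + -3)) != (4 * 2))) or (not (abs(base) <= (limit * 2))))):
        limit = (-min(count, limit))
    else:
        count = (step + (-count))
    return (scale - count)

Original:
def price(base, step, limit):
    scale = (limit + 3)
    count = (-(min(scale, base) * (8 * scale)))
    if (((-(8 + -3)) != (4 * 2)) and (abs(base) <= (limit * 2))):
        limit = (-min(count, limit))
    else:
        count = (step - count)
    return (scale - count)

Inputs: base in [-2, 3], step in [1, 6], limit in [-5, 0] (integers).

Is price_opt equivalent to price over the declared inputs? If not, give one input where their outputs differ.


This is a faithful refactor — arithmetic usage differs; also boolean connective usage differs, but the computed results match everywhere.
One worked example (base=2, step=2, limit=-3) — price: scale := 0 | count := 0 | (((-(8 + -3)) != (4 * 2)) and (abs(base) <= (limit * 2))): false | count := 2 | result -2; price_opt: scale := 0 | count := 0 | (not ((not ((-(8 + -3)) != (4 * 2))) or (not (abs(base) <= (limit * 2))))): false | count := 2 | result -2; agreement on -2.
Sweeping the whole domain (216 inputs) finds no disagreement.
verdict: equivalent


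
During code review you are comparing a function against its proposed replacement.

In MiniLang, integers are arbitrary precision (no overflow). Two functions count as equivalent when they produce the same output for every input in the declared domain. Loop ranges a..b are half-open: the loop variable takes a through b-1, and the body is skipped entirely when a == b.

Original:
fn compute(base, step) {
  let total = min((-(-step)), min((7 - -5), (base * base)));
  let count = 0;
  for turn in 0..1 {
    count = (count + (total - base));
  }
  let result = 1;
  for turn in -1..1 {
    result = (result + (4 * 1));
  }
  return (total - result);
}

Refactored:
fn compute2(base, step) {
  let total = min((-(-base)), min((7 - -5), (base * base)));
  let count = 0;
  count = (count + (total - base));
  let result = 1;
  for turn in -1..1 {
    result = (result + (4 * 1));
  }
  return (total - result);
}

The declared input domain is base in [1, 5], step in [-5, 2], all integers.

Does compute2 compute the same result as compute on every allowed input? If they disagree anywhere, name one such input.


The rewrite breaks on base=1, step=-5, where the results are -14 and -8.
compute: total becomes -5; next count becomes 0; next at turn=0:; next count becomes -6; next result becomes 1; next at turn=-1:; next result becomes 5; next at turn=0:; next result becomes 9; next final value -14
compute2: total becomes 1; next count becomes 0; next count becomes 0; next result becomes 1; next at turn=-1:; next result becomes 5; next at turn=0:; next result becomes 9; next final value -8
verdict: not equivalent; witness: base=1, step=-5


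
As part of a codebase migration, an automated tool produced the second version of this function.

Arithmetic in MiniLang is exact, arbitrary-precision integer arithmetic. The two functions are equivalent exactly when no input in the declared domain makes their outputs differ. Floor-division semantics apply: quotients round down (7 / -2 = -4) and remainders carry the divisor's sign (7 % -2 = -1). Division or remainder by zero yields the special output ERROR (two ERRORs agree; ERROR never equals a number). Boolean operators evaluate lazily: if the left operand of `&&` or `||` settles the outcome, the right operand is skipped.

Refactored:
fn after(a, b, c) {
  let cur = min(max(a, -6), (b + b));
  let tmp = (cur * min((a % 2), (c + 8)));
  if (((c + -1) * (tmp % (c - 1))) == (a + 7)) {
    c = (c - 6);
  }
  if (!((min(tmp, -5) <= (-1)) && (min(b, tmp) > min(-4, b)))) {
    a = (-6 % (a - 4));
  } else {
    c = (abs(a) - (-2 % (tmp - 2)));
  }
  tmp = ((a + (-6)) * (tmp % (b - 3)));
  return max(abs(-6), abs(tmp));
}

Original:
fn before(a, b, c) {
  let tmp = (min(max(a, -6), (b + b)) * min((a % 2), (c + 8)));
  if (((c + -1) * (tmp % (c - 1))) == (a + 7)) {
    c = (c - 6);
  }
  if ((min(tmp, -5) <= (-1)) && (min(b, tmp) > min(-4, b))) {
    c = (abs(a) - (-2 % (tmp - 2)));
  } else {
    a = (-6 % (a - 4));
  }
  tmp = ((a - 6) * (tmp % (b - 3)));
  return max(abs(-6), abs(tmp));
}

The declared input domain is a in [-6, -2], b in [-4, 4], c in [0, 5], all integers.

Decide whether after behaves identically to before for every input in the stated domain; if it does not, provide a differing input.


The two versions differ — the changes include statement counts differ, and local variable names differ, and boolean connective usage differs, and arithmetic usage differs.
Tracing a=-6, b=1, c=4: before: tmp := 0 | (((c + -1) * (tmp % (c - 1))) == (a + 7)): false | ((min(tmp, -5) <= (-1)) && (min(b, tmp) > min(-4, b))): true | c := 6 | tmp := 0 | result 6 | after: cur := -6 | tmp := 0 | (((c + -1) * (tmp % (c - 1))) == (a + 7)): false | (!((min(tmp, -5) <= (-1)) && (min(b, tmp) > min(-4, b)))): false | c := 6 | tmp := 0 | result 6 — matching result 6.
Sweeping the whole domain (270 inputs) finds no disagreement.
verdict: equivalent


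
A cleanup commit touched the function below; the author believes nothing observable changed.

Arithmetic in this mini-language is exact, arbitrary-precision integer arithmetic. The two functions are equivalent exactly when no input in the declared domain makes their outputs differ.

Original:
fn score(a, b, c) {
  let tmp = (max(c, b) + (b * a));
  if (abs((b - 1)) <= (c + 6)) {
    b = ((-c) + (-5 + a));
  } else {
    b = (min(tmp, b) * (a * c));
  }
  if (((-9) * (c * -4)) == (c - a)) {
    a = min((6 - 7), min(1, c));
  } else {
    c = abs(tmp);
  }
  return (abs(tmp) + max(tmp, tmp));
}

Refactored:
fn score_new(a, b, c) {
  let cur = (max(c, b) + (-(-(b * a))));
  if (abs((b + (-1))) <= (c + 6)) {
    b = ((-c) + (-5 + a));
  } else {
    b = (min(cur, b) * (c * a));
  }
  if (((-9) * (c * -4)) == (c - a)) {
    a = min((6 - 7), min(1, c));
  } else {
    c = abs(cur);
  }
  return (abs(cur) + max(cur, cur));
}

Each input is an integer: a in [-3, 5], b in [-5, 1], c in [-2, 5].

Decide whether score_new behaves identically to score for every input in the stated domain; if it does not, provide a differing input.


Although local variable names differ; also arithmetic usage differs, 504/504 inputs agree.
verdict: equivalent


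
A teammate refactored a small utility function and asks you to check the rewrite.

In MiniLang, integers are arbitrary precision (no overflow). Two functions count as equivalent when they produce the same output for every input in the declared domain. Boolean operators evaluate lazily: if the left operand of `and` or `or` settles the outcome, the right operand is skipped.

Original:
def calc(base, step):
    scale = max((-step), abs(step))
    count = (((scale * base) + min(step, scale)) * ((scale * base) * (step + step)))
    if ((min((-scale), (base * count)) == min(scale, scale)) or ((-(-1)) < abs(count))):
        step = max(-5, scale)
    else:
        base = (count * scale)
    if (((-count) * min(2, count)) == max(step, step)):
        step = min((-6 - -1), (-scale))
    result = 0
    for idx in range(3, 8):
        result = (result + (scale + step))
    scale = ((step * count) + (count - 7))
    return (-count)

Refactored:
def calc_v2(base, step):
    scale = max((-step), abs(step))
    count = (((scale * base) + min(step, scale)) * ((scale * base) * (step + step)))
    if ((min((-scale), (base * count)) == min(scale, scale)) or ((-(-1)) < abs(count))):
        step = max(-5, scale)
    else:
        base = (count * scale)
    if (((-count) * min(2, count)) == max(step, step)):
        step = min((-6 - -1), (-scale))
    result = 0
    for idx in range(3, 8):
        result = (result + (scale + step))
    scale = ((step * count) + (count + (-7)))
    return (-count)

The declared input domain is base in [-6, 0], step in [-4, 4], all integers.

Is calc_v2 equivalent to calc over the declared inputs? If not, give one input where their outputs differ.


Comparing the listings, the differences include: arithmetic usage differs.
Tracing base=0, step=0: calc: scale becomes 0; next count becomes 0; next ((min((-scale), (base * count)) == min(scale, scale)) or ((-(-1)) < abs(count))) evaluates to true; next step becomes 0; next (((-count) * min(2, count)) == max(step, step)) evaluates to true; next step becomes -5; next result becomes 0; next at idx=3:; next result becomes -5; next at idx=4:; next result becomes -10; next at idx=5:; next result becomes -15; next at idx=6:; next result becomes -20; next at idx=7:; next result becomes -25; next scale becomes -7; next final value 0 | calc_v2: scale becomes 0; next count becomes 0; next ((min((-scale), (base * count)) == min(scale, scale)) or ((-(-1)) < abs(count))) evaluates to true; next step becomes 0; next (((-count) * min(2, count)) == max(step, step)) evaluates to true; next step becomes -5; next result becomes 0; next at idx=3:; next result becomes -5; next at idx=4:; next result becomes -10; next at idx=5:; next result becomes -15; next at idx=6:; next result becomes -20; next at idx=7:; next result becomes -25; next scale becomes -7; next final value 0 — matching result 0.
Sweeping the whole domain (63 inputs) finds no disagreement.
verdict: equivalent


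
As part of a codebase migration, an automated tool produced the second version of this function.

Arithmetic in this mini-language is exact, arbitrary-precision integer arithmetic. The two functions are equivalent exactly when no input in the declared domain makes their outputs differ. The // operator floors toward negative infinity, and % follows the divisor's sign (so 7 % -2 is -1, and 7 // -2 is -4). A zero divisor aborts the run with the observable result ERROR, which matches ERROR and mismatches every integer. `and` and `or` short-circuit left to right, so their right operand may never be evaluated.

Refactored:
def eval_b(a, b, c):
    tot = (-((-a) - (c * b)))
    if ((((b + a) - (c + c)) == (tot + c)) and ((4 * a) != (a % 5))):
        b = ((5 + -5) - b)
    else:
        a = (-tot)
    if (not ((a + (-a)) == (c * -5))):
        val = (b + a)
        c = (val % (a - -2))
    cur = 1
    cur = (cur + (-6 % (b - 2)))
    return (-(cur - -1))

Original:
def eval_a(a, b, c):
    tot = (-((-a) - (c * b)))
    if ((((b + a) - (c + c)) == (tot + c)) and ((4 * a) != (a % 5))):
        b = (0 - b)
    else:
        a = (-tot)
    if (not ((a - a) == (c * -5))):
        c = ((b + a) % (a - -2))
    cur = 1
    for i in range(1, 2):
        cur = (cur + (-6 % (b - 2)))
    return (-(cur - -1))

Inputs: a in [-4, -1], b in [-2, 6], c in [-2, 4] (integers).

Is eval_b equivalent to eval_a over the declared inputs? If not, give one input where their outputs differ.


The two versions differ — the changes include local variable names differ; also constant usage differs; also loop structure differs; also arithmetic usage differs.
One worked example (a=-2, b=3, c=2) — eval_a: tot = 4; ((((b + a) - (c + c)) == (tot + c)) and ((4 * a) != (a % 5))) -> false; a = -4; (not ((a - a) == (c * -5))) -> true; c = -1; cur = 1; [i=1]; cur = 1; return -2; eval_b: tot = 4; ((((b + a) - (c + c)) == (tot + c)) and ((4 * a) != (a % 5))) -> false; a = -4; (not ((a + (-a)) == (c * -5))) -> true; val = -1; c = -1; cur = 1; cur = 1; return -2; agreement on -2.
Checked all 252 inputs in the declared domain: the outputs agree on every one.
verdict: equivalent
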